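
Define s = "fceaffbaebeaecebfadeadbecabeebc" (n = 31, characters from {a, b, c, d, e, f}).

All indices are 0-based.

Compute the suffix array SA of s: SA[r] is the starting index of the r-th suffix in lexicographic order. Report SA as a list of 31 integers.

[25, 20, 17, 7, 11, 3, 6, 29, 9, 22, 26, 15, 30, 24, 1, 13, 21, 18, 19, 10, 2, 28, 8, 14, 23, 12, 27, 16, 5, 0, 4]

rank→(start, suffix):
  0 → (25, 'abeebc')
  1 → (20, 'adbecabeebc')
  2 → (17, 'adeadbecabeebc')
  3 → (7, 'aebeaecebfadeadbecabeebc')
  4 → (11, 'aecebfadeadbecabeebc')
  5 → (3, 'affbaebeaecebfadeadbecabeebc')
  6 → (6, 'baebeaecebfadeadbecabeebc')
  7 → (29, 'bc')
  8 → (9, 'beaecebfadeadbecabeebc')
  9 → (22, 'becabeebc')
  10 → (26, 'beebc')
  11 → (15, 'bfadeadbecabeebc')
  12 → (30, 'c')
  13 → (24, 'cabeebc')
  14 → (1, 'ceaffbaebeaecebfadeadbecabeebc')
  15 → (13, 'cebfadeadbecabeebc')
  16 → (21, 'dbecabeebc')
  17 → (18, 'deadbecabeebc')
  18 → (19, 'eadbecabeebc')
  19 → (10, 'eaecebfadeadbecabeebc')
  20 → (2, 'eaffbaebeaecebfadeadbecabeebc')
  21 → (28, 'ebc')
  22 → (8, 'ebeaecebfadeadbecabeebc')
  23 → (14, 'ebfadeadbecabeebc')
  24 → (23, 'ecabeebc')
  25 → (12, 'ecebfadeadbecabeebc')
  26 → (27, 'eebc')
  27 → (16, 'fadeadbecabeebc')
  28 → (5, 'fbaebeaecebfadeadbecabeebc')
  29 → (0, 'fceaffbaebeaecebfadeadbecabeebc')
  30 → (4, 'ffbaebeaecebfadeadbecabeebc')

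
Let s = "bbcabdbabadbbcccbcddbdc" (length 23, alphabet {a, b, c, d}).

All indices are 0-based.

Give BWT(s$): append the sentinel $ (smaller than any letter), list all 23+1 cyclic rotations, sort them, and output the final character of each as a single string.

cbcbda$dbbcaddbccbbbadbc

rank  rotation                  last
    0  $bbcabdbabadbbcccbcddbdc  c
    1  abadbbcccbcddbdc$bbcabdb  b
    2  abdbabadbbcccbcddbdc$bbc  c
    3  adbbcccbcddbdc$bbcabdbab  b
    4  babadbbcccbcddbdc$bbcabd  d
    5  badbbcccbcddbdc$bbcabdba  a
    6  bbcabdbabadbbcccbcddbdc$  $
    7  bbcccbcddbdc$bbcabdbabad  d
    8  bcabdbabadbbcccbcddbdc$b  b
    9  bcccbcddbdc$bbcabdbabadb  b
   10  bcddbdc$bbcabdbabadbbccc  c
   11  bdbabadbbcccbcddbdc$bbca  a
   12  bdc$bbcabdbabadbbcccbcdd  d
   13  c$bbcabdbabadbbcccbcddbd  d
   14  cabdbabadbbcccbcddbdc$bb  b
   15  cbcddbdc$bbcabdbabadbbcc  c
   16  ccbcddbdc$bbcabdbabadbbc  c
   17  cccbcddbdc$bbcabdbabadbb  b
   18  cddbdc$bbcabdbabadbbcccb  b
   19  dbabadbbcccbcddbdc$bbcab  b
   20  dbbcccbcddbdc$bbcabdbaba  a
   21  dbdc$bbcabdbabadbbcccbcd  d
   22  dc$bbcabdbabadbbcccbcddb  b
   23  ddbdc$bbcabdbabadbbcccbc  c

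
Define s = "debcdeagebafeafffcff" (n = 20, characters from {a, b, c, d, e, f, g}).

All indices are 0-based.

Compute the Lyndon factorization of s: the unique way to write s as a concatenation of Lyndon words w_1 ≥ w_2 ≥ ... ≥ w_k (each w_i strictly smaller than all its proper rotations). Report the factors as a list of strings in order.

emit factor 1: 'de' (i=0, period=2)
emit factor 2: 'bcde' (i=2, period=4)
emit factor 3: 'ageb' (i=6, period=4)
emit factor 4: 'afeafffcff' (i=10, period=10)

["de", "bcde", "ageb", "afeafffcff"]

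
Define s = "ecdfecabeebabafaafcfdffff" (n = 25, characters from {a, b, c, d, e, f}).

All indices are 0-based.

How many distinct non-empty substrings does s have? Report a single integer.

rank→(start, suffix):
  0 → (15, 'aafcfdffff')
  1 → (11, 'abafaafcfdffff')
  2 → (6, 'abeebabafaafcfdffff')
  3 → (13, 'afaafcfdffff')
  4 → (16, 'afcfdffff')
  5 → (10, 'babafaafcfdffff')
  6 → (12, 'bafaafcfdffff')
  7 → (7, 'beebabafaafcfdffff')
  8 → (5, 'cabeebabafaafcfdffff')
  9 → (1, 'cdfecabeebabafaafcfdffff')
  10 → (18, 'cfdffff')
  11 → (2, 'dfecabeebabafaafcfdffff')
  12 → (20, 'dffff')
  13 → (9, 'ebabafaafcfdffff')
  14 → (4, 'ecabeebabafaafcfdffff')
  15 → (0, 'ecdfecabeebabafaafcfdffff')
  16 → (8, 'eebabafaafcfdffff')
  17 → (24, 'f')
  18 → (14, 'faafcfdffff')
  19 → (17, 'fcfdffff')
  20 → (19, 'fdffff')
  21 → (3, 'fecabeebabafaafcfdffff')
  22 → (23, 'ff')
  23 → (22, 'fff')
  24 → (21, 'ffff')

SA = [15, 11, 6, 13, 16, 10, 12, 7, 5, 1, 18, 2, 20, 9, 4, 0, 8, 24, 14, 17, 19, 3, 23, 22, 21]
rank  pair      lcp
   1  s[15:],s[11:]  1  'a'
   2  s[11:],s[6:]  2  'ab'
   3  s[6:],s[13:]  1  'a'
   4  s[13:],s[16:]  2  'af'
   5  s[16:],s[10:]  0  ''
   6  s[10:],s[12:]  2  'ba'
   7  s[12:],s[7:]  1  'b'
   8  s[7:],s[5:]  0  ''
   9  s[5:],s[1:]  1  'c'
  10  s[1:],s[18:]  1  'c'
  11  s[18:],s[2:]  0  ''
  12  s[2:],s[20:]  2  'df'
  13  s[20:],s[9:]  0  ''
  14  s[9:],s[4:]  1  'e'
  15  s[4:],s[0:]  2  'ec'
  16  s[0:],s[8:]  1  'e'
  17  s[8:],s[24:]  0  ''
  18  s[24:],s[14:]  1  'f'
  19  s[14:],s[17:]  1  'f'
  20  s[17:],s[19:]  1  'f'
  21  s[19:],s[3:]  1  'f'
  22  s[3:],s[23:]  1  'f'
  23  s[23:],s[22:]  2  'ff'
  24  s[22:],s[21:]  3  'fff'

n(n+1)/2 = 25·26/2 = 325
Σ LCP = 0 + 1 + 2 + 1 + 2 + 0 + 2 + 1 + 0 + 1 + 1 + 0 + 2 + 0 + 1 + 2 + 1 + 0 + 1 + 1 + 1 + 1 + 1 + 2 + 3 = 27
distinct = 325 − 27 = 298

298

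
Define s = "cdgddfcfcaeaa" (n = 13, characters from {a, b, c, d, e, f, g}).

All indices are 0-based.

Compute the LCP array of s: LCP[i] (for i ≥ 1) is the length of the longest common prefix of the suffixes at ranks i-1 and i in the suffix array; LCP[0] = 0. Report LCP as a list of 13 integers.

sorted suffixes:
  #0 SA[0]=12  'a'
  #1 SA[1]=11  'aa'
  #2 SA[2]=9  'aeaa'
  #3 SA[3]=8  'caeaa'
  #4 SA[4]=0  'cdgddfcfcaeaa'
  #5 SA[5]=6  'cfcaeaa'
  #6 SA[6]=3  'ddfcfcaeaa'
  #7 SA[7]=4  'dfcfcaeaa'
  #8 SA[8]=1  'dgddfcfcaeaa'
  #9 SA[9]=10  'eaa'
  #10 SA[10]=7  'fcaeaa'
  #11 SA[11]=5  'fcfcaeaa'
  #12 SA[12]=2  'gddfcfcaeaa'

SA = [12, 11, 9, 8, 0, 6, 3, 4, 1, 10, 7, 5, 2]
[i] adj suffixes → lcp
  [1] 12/11 → 1 ('a')
  [2] 11/9 → 1 ('a')
  [3] 9/8 → 0 ('')
  [4] 8/0 → 1 ('c')
  [5] 0/6 → 1 ('c')
  [6] 6/3 → 0 ('')
  [7] 3/4 → 1 ('d')
  [8] 4/1 → 1 ('d')
  [9] 1/10 → 0 ('')
  [10] 10/7 → 0 ('')
  [11] 7/5 → 2 ('fc')
  [12] 5/2 → 0 ('')

[0, 1, 1, 0, 1, 1, 0, 1, 1, 0, 0, 2, 0]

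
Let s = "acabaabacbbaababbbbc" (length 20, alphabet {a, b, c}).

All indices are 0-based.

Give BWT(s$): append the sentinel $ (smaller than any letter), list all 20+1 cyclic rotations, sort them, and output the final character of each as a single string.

cbbcaab$bbaaacabbbbaa

rank  rotation               last
    0  $acabaabacbbaababbbbc  c
    1  aababbbbc$acabaabacbb  b
    2  aabacbbaababbbbc$acab  b
    3  abaabacbbaababbbbc$ac  c
    4  ababbbbc$acabaabacbba  a
    5  abacbbaababbbbc$acaba  a
    6  abbbbc$acabaabacbbaab  b
    7  acabaabacbbaababbbbc$  $
    8  acbbaababbbbc$acabaab  b
    9  baababbbbc$acabaabacb  b
   10  baabacbbaababbbbc$aca  a
   11  babbbbc$acabaabacbbaa  a
   12  bacbbaababbbbc$acabaa  a
   13  bbaababbbbc$acabaabac  c
   14  bbbbc$acabaabacbbaaba  a
   15  bbbc$acabaabacbbaabab  b
   16  bbc$acabaabacbbaababb  b
   17  bc$acabaabacbbaababbb  b
   18  c$acabaabacbbaababbbb  b
   19  cabaabacbbaababbbbc$a  a
   20  cbbaababbbbc$acabaaba  a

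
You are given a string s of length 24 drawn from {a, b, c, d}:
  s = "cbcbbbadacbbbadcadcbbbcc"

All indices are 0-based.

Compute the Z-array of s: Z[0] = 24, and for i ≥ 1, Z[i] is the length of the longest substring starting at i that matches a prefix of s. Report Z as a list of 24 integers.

[24, 0, 2, 0, 0, 0, 0, 0, 0, 2, 0, 0, 0, 0, 0, 1, 0, 0, 2, 0, 0, 0, 1, 1]

Z[0]=24
i=1: outside box; Z[1]=0
i=2: outside box; Z[2]=2 grow→box=[2,4)
i=3: min(r-i=1, Z[1]=0)=0; Z[3]=0
i=4: outside box; Z[4]=0
i=5: outside box; Z[5]=0
i=6: outside box; Z[6]=0
i=7: outside box; Z[7]=0
i=8: outside box; Z[8]=0
i=9: outside box; Z[9]=2 grow→box=[9,11)
i=10: min(r-i=1, Z[1]=0)=0; Z[10]=0
i=11: outside box; Z[11]=0
i=12: outside box; Z[12]=0
i=13: outside box; Z[13]=0
i=14: outside box; Z[14]=0
i=15: outside box; Z[15]=1 grow→box=[15,16)
i=16: outside box; Z[16]=0
i=17: outside box; Z[17]=0
i=18: outside box; Z[18]=2 grow→box=[18,20)
i=19: min(r-i=1, Z[1]=0)=0; Z[19]=0
i=20: outside box; Z[20]=0
i=21: outside box; Z[21]=0
i=22: outside box; Z[22]=1 grow→box=[22,23)
i=23: outside box; Z[23]=1 grow→box=[23,24)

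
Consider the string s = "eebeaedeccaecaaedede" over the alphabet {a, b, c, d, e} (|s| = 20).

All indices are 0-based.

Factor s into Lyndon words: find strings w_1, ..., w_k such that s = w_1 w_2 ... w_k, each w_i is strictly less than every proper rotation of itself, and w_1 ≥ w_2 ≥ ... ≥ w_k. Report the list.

emit factor 1: 'e' (i=0, period=1)
emit factor 2: 'e' (i=1, period=1)
emit factor 3: 'be' (i=2, period=2)
emit factor 4: 'aedecc' (i=4, period=6)
emit factor 5: 'aec' (i=10, period=3)
emit factor 6: 'aaedede' (i=13, period=7)

["e", "e", "be", "aedecc", "aec", "aaedede"]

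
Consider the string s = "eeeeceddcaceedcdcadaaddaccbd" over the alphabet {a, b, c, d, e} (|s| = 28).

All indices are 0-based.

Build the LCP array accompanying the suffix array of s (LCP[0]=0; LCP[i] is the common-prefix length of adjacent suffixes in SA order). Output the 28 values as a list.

rank | idx | suffix
   0 |  19 | aaddaccbd
   1 |  23 | accbd
   2 |   9 | aceedcdcadaaddaccbd
   3 |  17 | adaaddaccbd
   4 |  20 | addaccbd
   5 |  26 | bd
   6 |   8 | caceedcdcadaaddaccbd
   7 |  16 | cadaaddaccbd
   8 |  25 | cbd
   9 |  24 | ccbd
  10 |  14 | cdcadaaddaccbd
  11 |   4 | ceddcaceedcdcadaaddaccbd
  12 |  10 | ceedcdcadaaddaccbd
  13 |  27 | d
  14 |  18 | daaddaccbd
  15 |  22 | daccbd
  16 |   7 | dcaceedcdcadaaddaccbd
  17 |  15 | dcadaaddaccbd
  18 |  13 | dcdcadaaddaccbd
  19 |  21 | ddaccbd
  20 |   6 | ddcaceedcdcadaaddaccbd
  21 |   3 | eceddcaceedcdcadaaddaccbd
  22 |  12 | edcdcadaaddaccbd
  23 |   5 | eddcaceedcdcadaaddaccbd
  24 |   2 | eeceddcaceedcdcadaaddaccbd
  25 |  11 | eedcdcadaaddaccbd
  26 |   1 | eeeceddcaceedcdcadaaddaccbd
  27 |   0 | eeeeceddcaceedcdcadaaddaccbd

SA = [19, 23, 9, 17, 20, 26, 8, 16, 25, 24, 14, 4, 10, 27, 18, 22, 7, 15, 13, 21, 6, 3, 12, 5, 2, 11, 1, 0]
rank  pair      lcp
   1  s[19:],s[23:]  1  'a'
   2  s[23:],s[9:]  2  'ac'
   3  s[9:],s[17:]  1  'a'
   4  s[17:],s[20:]  2  'ad'
   5  s[20:],s[26:]  0  ''
   6  s[26:],s[8:]  0  ''
   7  s[8:],s[16:]  2  'ca'
   8  s[16:],s[25:]  1  'c'
   9  s[25:],s[24:]  1  'c'
  10  s[24:],s[14:]  1  'c'
  11  s[14:],s[4:]  1  'c'
  12  s[4:],s[10:]  2  'ce'
  13  s[10:],s[27:]  0  ''
  14  s[27:],s[18:]  1  'd'
  15  s[18:],s[22:]  2  'da'
  16  s[22:],s[7:]  1  'd'
  17  s[7:],s[15:]  3  'dca'
  18  s[15:],s[13:]  2  'dc'
  19  s[13:],s[21:]  1  'd'
  20  s[21:],s[6:]  2  'dd'
  21  s[6:],s[3:]  0  ''
  22  s[3:],s[12:]  1  'e'
  23  s[12:],s[5:]  2  'ed'
  24  s[5:],s[2:]  1  'e'
  25  s[2:],s[11:]  2  'ee'
  26  s[11:],s[1:]  2  'ee'
  27  s[1:],s[0:]  3  'eee'

[0, 1, 2, 1, 2, 0, 0, 2, 1, 1, 1, 1, 2, 0, 1, 2, 1, 3, 2, 1, 2, 0, 1, 2, 1, 2, 2, 3]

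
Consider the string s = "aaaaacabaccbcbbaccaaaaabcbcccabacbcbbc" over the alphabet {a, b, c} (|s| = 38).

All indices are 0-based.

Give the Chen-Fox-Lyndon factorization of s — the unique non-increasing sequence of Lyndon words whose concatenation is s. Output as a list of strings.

emit factor 1: 'aaaaacabaccbcbbacc' (i=0, period=18)
emit factor 2: 'aaaaabcbcccabacbcbbc' (i=18, period=20)

["aaaaacabaccbcbbacc", "aaaaabcbcccabacbcbbc"]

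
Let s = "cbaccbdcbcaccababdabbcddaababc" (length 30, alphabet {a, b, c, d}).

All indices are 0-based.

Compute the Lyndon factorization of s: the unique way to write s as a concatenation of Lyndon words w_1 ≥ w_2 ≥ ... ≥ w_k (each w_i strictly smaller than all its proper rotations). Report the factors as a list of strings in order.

emit factor 1: 'c' (i=0, period=1)
emit factor 2: 'b' (i=1, period=1)
emit factor 3: 'accbdcbc' (i=2, period=8)
emit factor 4: 'acc' (i=10, period=3)
emit factor 5: 'ababdabbcdd' (i=13, period=11)
emit factor 6: 'aababc' (i=24, period=6)

["c", "b", "accbdcbc", "acc", "ababdabbcdd", "aababc"]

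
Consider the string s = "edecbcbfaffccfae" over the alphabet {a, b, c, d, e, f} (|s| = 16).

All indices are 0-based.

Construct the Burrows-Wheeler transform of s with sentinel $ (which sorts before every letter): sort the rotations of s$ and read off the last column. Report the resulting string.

effccebfcead$cbfa

rank  rotation           last
    0  $edecbcbfaffccfae  e
    1  ae$edecbcbfaffccf  f
    2  affccfae$edecbcbf  f
    3  bcbfaffccfae$edec  c
    4  bfaffccfae$edecbc  c
    5  cbcbfaffccfae$ede  e
    6  cbfaffccfae$edecb  b
    7  ccfae$edecbcbfaff  f
    8  cfae$edecbcbfaffc  c
    9  decbcbfaffccfae$e  e
   10  e$edecbcbfaffccfa  a
   11  ecbcbfaffccfae$ed  d
   12  edecbcbfaffccfae$  $
   13  fae$edecbcbfaffcc  c
   14  faffccfae$edecbcb  b
   15  fccfae$edecbcbfaf  f
   16  ffccfae$edecbcbfa  a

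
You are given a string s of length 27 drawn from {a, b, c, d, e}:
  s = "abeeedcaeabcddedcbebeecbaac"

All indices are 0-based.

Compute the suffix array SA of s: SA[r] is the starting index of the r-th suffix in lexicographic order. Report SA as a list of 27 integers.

[24, 9, 0, 25, 7, 23, 10, 17, 19, 1, 26, 6, 22, 16, 11, 5, 15, 12, 13, 8, 18, 21, 4, 14, 20, 3, 2]

sorted suffixes:
  #0 SA[0]=24  'aac'
  #1 SA[1]=9  'abcddedcbebeecbaac'
  #2 SA[2]=0  'abeeedcaeabcddedcbebeecbaac'
  #3 SA[3]=25  'ac'
  #4 SA[4]=7  'aeabcddedcbebeecbaac'
  #5 SA[5]=23  'baac'
  #6 SA[6]=10  'bcddedcbebeecbaac'
  #7 SA[7]=17  'bebeecbaac'
  #8 SA[8]=19  'beecbaac'
  #9 SA[9]=1  'beeedcaeabcddedcbebeecbaac'
  #10 SA[10]=26  'c'
  #11 SA[11]=6  'caeabcddedcbebeecbaac'
  #12 SA[12]=22  'cbaac'
  #13 SA[13]=16  'cbebeecbaac'
  #14 SA[14]=11  'cddedcbebeecbaac'
  #15 SA[15]=5  'dcaeabcddedcbebeecbaac'
  #16 SA[16]=15  'dcbebeecbaac'
  #17 SA[17]=12  'ddedcbebeecbaac'
  #18 SA[18]=13  'dedcbebeecbaac'
  #19 SA[19]=8  'eabcddedcbebeecbaac'
  #20 SA[20]=18  'ebeecbaac'
  #21 SA[21]=21  'ecbaac'
  #22 SA[22]=4  'edcaeabcddedcbebeecbaac'
  #23 SA[23]=14  'edcbebeecbaac'
  #24 SA[24]=20  'eecbaac'
  #25 SA[25]=3  'eedcaeabcddedcbebeecbaac'
  #26 SA[26]=2  'eeedcaeabcddedcbebeecbaac'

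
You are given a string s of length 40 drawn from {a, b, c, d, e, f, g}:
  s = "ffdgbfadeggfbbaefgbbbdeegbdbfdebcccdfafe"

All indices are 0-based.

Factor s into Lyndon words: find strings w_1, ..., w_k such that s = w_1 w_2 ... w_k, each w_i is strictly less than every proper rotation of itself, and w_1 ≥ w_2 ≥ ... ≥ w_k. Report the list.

["f", "f", "dg", "bf", "adeggfbbaefgbbbdeegbdbfdebcccdfafe"]

emit factor 1: 'f' (i=0, period=1)
emit factor 2: 'f' (i=1, period=1)
emit factor 3: 'dg' (i=2, period=2)
emit factor 4: 'bf' (i=4, period=2)
emit factor 5: 'adeggfbbaefgbbbdeegbdbfdebcccdfafe' (i=6, period=34)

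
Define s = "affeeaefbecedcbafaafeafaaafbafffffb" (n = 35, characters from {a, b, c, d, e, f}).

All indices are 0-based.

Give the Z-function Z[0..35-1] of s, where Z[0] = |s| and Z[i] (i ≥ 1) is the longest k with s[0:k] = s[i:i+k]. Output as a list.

Z[0]=35
i=1: i≥r, start 0; Z[1]=0
i=2: i≥r, start 0; Z[2]=0
i=3: i≥r, start 0; Z[3]=0
i=4: i≥r, start 0; Z[4]=0
i=5: i≥r, start 0; Z[5]=1 extend→box=[5,6)
i=6: i≥r, start 0; Z[6]=0
i=7: i≥r, start 0; Z[7]=0
i=8: i≥r, start 0; Z[8]=0
i=9: i≥r, start 0; Z[9]=0
i=10: i≥r, start 0; Z[10]=0
i=11: i≥r, start 0; Z[11]=0
i=12: i≥r, start 0; Z[12]=0
i=13: i≥r, start 0; Z[13]=0
i=14: i≥r, start 0; Z[14]=0
i=15: i≥r, start 0; Z[15]=2 extend→box=[15,17)
i=16: min(r-i=1, Z[1]=0)=0; Z[16]=0
i=17: i≥r, start 0; Z[17]=1 extend→box=[17,18)
i=18: i≥r, start 0; Z[18]=2 extend→box=[18,20)
i=19: min(r-i=1, Z[1]=0)=0; Z[19]=0
i=20: i≥r, start 0; Z[20]=0
i=21: i≥r, start 0; Z[21]=2 extend→box=[21,23)
i=22: min(r-i=1, Z[1]=0)=0; Z[22]=0
i=23: i≥r, start 0; Z[23]=1 extend→box=[23,24)
i=24: i≥r, start 0; Z[24]=1 extend→box=[24,25)
i=25: i≥r, start 0; Z[25]=2 extend→box=[25,27)
i=26: min(r-i=1, Z[1]=0)=0; Z[26]=0
i=27: i≥r, start 0; Z[27]=0
i=28: i≥r, start 0; Z[28]=3 extend→box=[28,31)
i=29: min(r-i=2, Z[1]=0)=0; Z[29]=0
i=30: min(r-i=1, Z[2]=0)=0; Z[30]=0
i=31: i≥r, start 0; Z[31]=0
i=32: i≥r, start 0; Z[32]=0
i=33: i≥r, start 0; Z[33]=0
i=34: i≥r, start 0; Z[34]=0

[35, 0, 0, 0, 0, 1, 0, 0, 0, 0, 0, 0, 0, 0, 0, 2, 0, 1, 2, 0, 0, 2, 0, 1, 1, 2, 0, 0, 3, 0, 0, 0, 0, 0, 0]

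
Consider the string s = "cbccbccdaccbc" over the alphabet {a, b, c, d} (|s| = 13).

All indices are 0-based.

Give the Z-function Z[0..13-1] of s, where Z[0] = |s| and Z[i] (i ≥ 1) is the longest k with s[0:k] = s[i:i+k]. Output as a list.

Z[0]=13
i=1: i≥r, start 0; Z[1]=0
i=2: i≥r, start 0; Z[2]=1 extend→box=[2,3)
i=3: i≥r, start 0; Z[3]=4 extend→box=[3,7)
i=4: min(r-i=3, Z[1]=0)=0; Z[4]=0
i=5: min(r-i=2, Z[2]=1)=1; Z[5]=1
i=6: min(r-i=1, Z[3]=4)=1; Z[6]=1
i=7: i≥r, start 0; Z[7]=0
i=8: i≥r, start 0; Z[8]=0
i=9: i≥r, start 0; Z[9]=1 extend→box=[9,10)
i=10: i≥r, start 0; Z[10]=3 extend→box=[10,13)
i=11: min(r-i=2, Z[1]=0)=0; Z[11]=0
i=12: min(r-i=1, Z[2]=1)=1; Z[12]=1

[13, 0, 1, 4, 0, 1, 1, 0, 0, 1, 3, 0, 1]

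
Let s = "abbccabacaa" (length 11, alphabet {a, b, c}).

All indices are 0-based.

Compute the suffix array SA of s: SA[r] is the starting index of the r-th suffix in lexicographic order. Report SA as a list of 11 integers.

sorted suffixes:
  #0 SA[0]=10  'a'
  #1 SA[1]=9  'aa'
  #2 SA[2]=5  'abacaa'
  #3 SA[3]=0  'abbccabacaa'
  #4 SA[4]=7  'acaa'
  #5 SA[5]=6  'bacaa'
  #6 SA[6]=1  'bbccabacaa'
  #7 SA[7]=2  'bccabacaa'
  #8 SA[8]=8  'caa'
  #9 SA[9]=4  'cabacaa'
  #10 SA[10]=3  'ccabacaa'

[10, 9, 5, 0, 7, 6, 1, 2, 8, 4, 3]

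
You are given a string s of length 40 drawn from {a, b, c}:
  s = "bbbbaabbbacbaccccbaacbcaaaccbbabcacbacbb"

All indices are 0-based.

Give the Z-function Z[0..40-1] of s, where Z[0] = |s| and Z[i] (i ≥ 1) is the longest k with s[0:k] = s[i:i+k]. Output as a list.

Z[0]=40
i=1: i≥r, start 0; Z[1]=3 grow→box=[1,4)
i=2: min(r-i=2, Z[1]=3)=2; Z[2]=2
i=3: min(r-i=1, Z[2]=2)=1; Z[3]=1
i=4: i≥r, start 0; Z[4]=0
i=5: i≥r, start 0; Z[5]=0
i=6: i≥r, start 0; Z[6]=3 grow→box=[6,9)
i=7: min(r-i=2, Z[1]=3)=2; Z[7]=2
i=8: min(r-i=1, Z[2]=2)=1; Z[8]=1
i=9: i≥r, start 0; Z[9]=0
i=10: i≥r, start 0; Z[10]=0
i=11: i≥r, start 0; Z[11]=1 grow→box=[11,12)
i=12: i≥r, start 0; Z[12]=0
i=13: i≥r, start 0; Z[13]=0
i=14: i≥r, start 0; Z[14]=0
i=15: i≥r, start 0; Z[15]=0
i=16: i≥r, start 0; Z[16]=0
i=17: i≥r, start 0; Z[17]=1 grow→box=[17,18)
i=18: i≥r, start 0; Z[18]=0
i=19: i≥r, start 0; Z[19]=0
i=20: i≥r, start 0; Z[20]=0
i=21: i≥r, start 0; Z[21]=1 grow→box=[21,22)
i=22: i≥r, start 0; Z[22]=0
i=23: i≥r, start 0; Z[23]=0
i=24: i≥r, start 0; Z[24]=0
i=25: i≥r, start 0; Z[25]=0
i=26: i≥r, start 0; Z[26]=0
i=27: i≥r, start 0; Z[27]=0
i=28: i≥r, start 0; Z[28]=2 grow→box=[28,30)
i=29: min(r-i=1, Z[1]=3)=1; Z[29]=1
i=30: i≥r, start 0; Z[30]=0
i=31: i≥r, start 0; Z[31]=1 grow→box=[31,32)
i=32: i≥r, start 0; Z[32]=0
i=33: i≥r, start 0; Z[33]=0
i=34: i≥r, start 0; Z[34]=0
i=35: i≥r, start 0; Z[35]=1 grow→box=[35,36)
i=36: i≥r, start 0; Z[36]=0
i=37: i≥r, start 0; Z[37]=0
i=38: i≥r, start 0; Z[38]=2 grow→box=[38,40)
i=39: min(r-i=1, Z[1]=3)=1; Z[39]=1

[40, 3, 2, 1, 0, 0, 3, 2, 1, 0, 0, 1, 0, 0, 0, 0, 0, 1, 0, 0, 0, 1, 0, 0, 0, 0, 0, 0, 2, 1, 0, 1, 0, 0, 0, 1, 0, 0, 2, 1]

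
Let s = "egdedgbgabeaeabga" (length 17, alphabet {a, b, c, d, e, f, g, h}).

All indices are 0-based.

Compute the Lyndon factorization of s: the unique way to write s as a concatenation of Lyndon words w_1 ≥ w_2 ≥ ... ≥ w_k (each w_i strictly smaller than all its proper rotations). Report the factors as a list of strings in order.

["eg", "dedg", "bg", "abeaeabg", "a"]

emit factor 1: 'eg' (i=0, period=2)
emit factor 2: 'dedg' (i=2, period=4)
emit factor 3: 'bg' (i=6, period=2)
emit factor 4: 'abeaeabg' (i=8, period=8)
emit factor 5: 'a' (i=16, period=1)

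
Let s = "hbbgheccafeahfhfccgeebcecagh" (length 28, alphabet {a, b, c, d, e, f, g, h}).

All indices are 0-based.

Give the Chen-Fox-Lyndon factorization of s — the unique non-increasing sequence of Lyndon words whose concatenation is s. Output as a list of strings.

emit factor 1: 'h' (i=0, period=1)
emit factor 2: 'bbghecc' (i=1, period=7)
emit factor 3: 'afeahfhfccgeebcecagh' (i=8, period=20)

["h", "bbghecc", "afeahfhfccgeebcecagh"]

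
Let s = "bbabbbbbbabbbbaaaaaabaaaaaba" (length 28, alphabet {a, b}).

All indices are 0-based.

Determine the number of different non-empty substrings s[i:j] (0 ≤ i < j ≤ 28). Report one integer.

sorted suffixes:
  #0 SA[0]=27  'a'
  #1 SA[1]=14  'aaaaaabaaaaaba'
  #2 SA[2]=21  'aaaaaba'
  #3 SA[3]=15  'aaaaabaaaaaba'
  #4 SA[4]=22  'aaaaba'
  #5 SA[5]=16  'aaaabaaaaaba'
  #6 SA[6]=23  'aaaba'
  #7 SA[7]=17  'aaabaaaaaba'
  #8 SA[8]=24  'aaba'
  #9 SA[9]=18  'aabaaaaaba'
  #10 SA[10]=25  'aba'
  #11 SA[11]=19  'abaaaaaba'
  #12 SA[12]=9  'abbbbaaaaaabaaaaaba'
  #13 SA[13]=2  'abbbbbbabbbbaaaaaabaaaaaba'
  #14 SA[14]=26  'ba'
  #15 SA[15]=13  'baaaaaabaaaaaba'
  #16 SA[16]=20  'baaaaaba'
  #17 SA[17]=8  'babbbbaaaaaabaaaaaba'
  #18 SA[18]=1  'babbbbbbabbbbaaaaaabaaaaaba'
  #19 SA[19]=12  'bbaaaaaabaaaaaba'
  #20 SA[20]=7  'bbabbbbaaaaaabaaaaaba'
  #21 SA[21]=0  'bbabbbbbbabbbbaaaaaabaaaaaba'
  #22 SA[22]=11  'bbbaaaaaabaaaaaba'
  #23 SA[23]=6  'bbbabbbbaaaaaabaaaaaba'
  #24 SA[24]=10  'bbbbaaaaaabaaaaaba'
  #25 SA[25]=5  'bbbbabbbbaaaaaabaaaaaba'
  #26 SA[26]=4  'bbbbbabbbbaaaaaabaaaaaba'
  #27 SA[27]=3  'bbbbbbabbbbaaaaaabaaaaaba'

SA = [27, 14, 21, 15, 22, 16, 23, 17, 24, 18, 25, 19, 9, 2, 26, 13, 20, 8, 1, 12, 7, 0, 11, 6, 10, 5, 4, 3]
rank  pair      lcp
   1  s[27:],s[14:]  1  'a'
   2  s[14:],s[21:]  5  'aaaaa'
   3  s[21:],s[15:]  7  'aaaaaba'
   4  s[15:],s[22:]  4  'aaaa'
   5  s[22:],s[16:]  6  'aaaaba'
   6  s[16:],s[23:]  3  'aaa'
   7  s[23:],s[17:]  5  'aaaba'
   8  s[17:],s[24:]  2  'aa'
   9  s[24:],s[18:]  4  'aaba'
  10  s[18:],s[25:]  1  'a'
  11  s[25:],s[19:]  3  'aba'
  12  s[19:],s[9:]  2  'ab'
  13  s[9:],s[2:]  5  'abbbb'
  14  s[2:],s[26:]  0  ''
  15  s[26:],s[13:]  2  'ba'
  16  s[13:],s[20:]  6  'baaaaa'
  17  s[20:],s[8:]  2  'ba'
  18  s[8:],s[1:]  6  'babbbb'
  19  s[1:],s[12:]  1  'b'
  20  s[12:],s[7:]  3  'bba'
  21  s[7:],s[0:]  7  'bbabbbb'
  22  s[0:],s[11:]  2  'bb'
  23  s[11:],s[6:]  4  'bbba'
  24  s[6:],s[10:]  3  'bbb'
  25  s[10:],s[5:]  5  'bbbba'
  26  s[5:],s[4:]  4  'bbbb'
  27  s[4:],s[3:]  5  'bbbbb'

n(n+1)/2 = 28·29/2 = 406
Σ LCP = 0 + 1 + 5 + 7 + 4 + 6 + 3 + 5 + 2 + 4 + 1 + 3 + 2 + 5 + 0 + 2 + 6 + 2 + 6 + 1 + 3 + 7 + 2 + 4 + 3 + 5 + 4 + 5 = 98
distinct = 406 − 98 = 308

308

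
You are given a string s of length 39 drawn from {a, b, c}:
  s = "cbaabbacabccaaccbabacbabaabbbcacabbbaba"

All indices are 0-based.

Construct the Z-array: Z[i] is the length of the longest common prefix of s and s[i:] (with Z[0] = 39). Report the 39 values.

Z[0]=39
i=1: fresh scan; Z[1]=0
i=2: fresh scan; Z[2]=0
i=3: fresh scan; Z[3]=0
i=4: fresh scan; Z[4]=0
i=5: fresh scan; Z[5]=0
i=6: fresh scan; Z[6]=0
i=7: fresh scan; Z[7]=1 scan→box=[7,8)
i=8: fresh scan; Z[8]=0
i=9: fresh scan; Z[9]=0
i=10: fresh scan; Z[10]=1 scan→box=[10,11)
i=11: fresh scan; Z[11]=1 scan→box=[11,12)
i=12: fresh scan; Z[12]=0
i=13: fresh scan; Z[13]=0
i=14: fresh scan; Z[14]=1 scan→box=[14,15)
i=15: fresh scan; Z[15]=3 scan→box=[15,18)
i=16: min(r-i=2, Z[1]=0)=0; Z[16]=0
i=17: min(r-i=1, Z[2]=0)=0; Z[17]=0
i=18: fresh scan; Z[18]=0
i=19: fresh scan; Z[19]=0
i=20: fresh scan; Z[20]=3 scan→box=[20,23)
i=21: min(r-i=2, Z[1]=0)=0; Z[21]=0
i=22: min(r-i=1, Z[2]=0)=0; Z[22]=0
i=23: fresh scan; Z[23]=0
i=24: fresh scan; Z[24]=0
i=25: fresh scan; Z[25]=0
i=26: fresh scan; Z[26]=0
i=27: fresh scan; Z[27]=0
i=28: fresh scan; Z[28]=0
i=29: fresh scan; Z[29]=1 scan→box=[29,30)
i=30: fresh scan; Z[30]=0
i=31: fresh scan; Z[31]=1 scan→box=[31,32)
i=32: fresh scan; Z[32]=0
i=33: fresh scan; Z[33]=0
i=34: fresh scan; Z[34]=0
i=35: fresh scan; Z[35]=0
i=36: fresh scan; Z[36]=0
i=37: fresh scan; Z[37]=0
i=38: fresh scan; Z[38]=0

[39, 0, 0, 0, 0, 0, 0, 1, 0, 0, 1, 1, 0, 0, 1, 3, 0, 0, 0, 0, 3, 0, 0, 0, 0, 0, 0, 0, 0, 1, 0, 1, 0, 0, 0, 0, 0, 0, 0]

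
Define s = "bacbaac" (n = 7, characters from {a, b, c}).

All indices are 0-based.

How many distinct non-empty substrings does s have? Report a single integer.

22

rank | idx | suffix
   0 |   4 | aac
   1 |   5 | ac
   2 |   1 | acbaac
   3 |   3 | baac
   4 |   0 | bacbaac
   5 |   6 | c
   6 |   2 | cbaac

SA = [4, 5, 1, 3, 0, 6, 2]
rank  pair      lcp
   1  s[4:],s[5:]  1  'a'
   2  s[5:],s[1:]  2  'ac'
   3  s[1:],s[3:]  0  ''
   4  s[3:],s[0:]  2  'ba'
   5  s[0:],s[6:]  0  ''
   6  s[6:],s[2:]  1  'c'

n(n+1)/2 = 7·8/2 = 28
Σ LCP = 0 + 1 + 2 + 0 + 2 + 0 + 1 = 6
distinct = 28 − 6 = 22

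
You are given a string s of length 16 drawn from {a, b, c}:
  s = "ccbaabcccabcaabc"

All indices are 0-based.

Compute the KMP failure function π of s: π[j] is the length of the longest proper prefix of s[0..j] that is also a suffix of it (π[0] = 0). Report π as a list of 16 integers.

π[0] = 0
j=1 s[j]='c': π[1]=1 (border 'c')
j=2 s[j]='b': k: 1→0; π[2]=0 (border '')
j=3 s[j]='a': π[3]=0 (border '')
j=4 s[j]='a': π[4]=0 (border '')
j=5 s[j]='b': π[5]=0 (border '')
j=6 s[j]='c': π[6]=1 (border 'c')
j=7 s[j]='c': π[7]=2 (border 'cc')
j=8 s[j]='c': k: 2→1; π[8]=2 (border 'cc')
j=9 s[j]='a': k: 2→1→0; π[9]=0 (border '')
j=10 s[j]='b': π[10]=0 (border '')
j=11 s[j]='c': π[11]=1 (border 'c')
j=12 s[j]='a': k: 1→0; π[12]=0 (border '')
j=13 s[j]='a': π[13]=0 (border '')
j=14 s[j]='b': π[14]=0 (border '')
j=15 s[j]='c': π[15]=1 (border 'c')

[0, 1, 0, 0, 0, 0, 1, 2, 2, 0, 0, 1, 0, 0, 0, 1]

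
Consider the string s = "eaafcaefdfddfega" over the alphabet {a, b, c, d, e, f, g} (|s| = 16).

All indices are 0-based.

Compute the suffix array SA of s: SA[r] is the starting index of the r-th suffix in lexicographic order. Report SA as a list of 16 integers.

[15, 1, 5, 2, 4, 10, 8, 11, 0, 6, 13, 3, 9, 7, 12, 14]

rank | idx | suffix
   0 |  15 | a
   1 |   1 | aafcaefdfddfega
   2 |   5 | aefdfddfega
   3 |   2 | afcaefdfddfega
   4 |   4 | caefdfddfega
   5 |  10 | ddfega
   6 |   8 | dfddfega
   7 |  11 | dfega
   8 |   0 | eaafcaefdfddfega
   9 |   6 | efdfddfega
  10 |  13 | ega
  11 |   3 | fcaefdfddfega
  12 |   9 | fddfega
  13 |   7 | fdfddfega
  14 |  12 | fega
  15 |  14 | ga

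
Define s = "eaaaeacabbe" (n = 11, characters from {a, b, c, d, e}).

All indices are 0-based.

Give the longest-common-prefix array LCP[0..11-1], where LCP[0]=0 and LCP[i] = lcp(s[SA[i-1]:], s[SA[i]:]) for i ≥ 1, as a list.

[0, 2, 1, 1, 1, 0, 1, 0, 0, 1, 2]

sorted suffixes:
  #0 SA[0]=1  'aaaeacabbe'
  #1 SA[1]=2  'aaeacabbe'
  #2 SA[2]=7  'abbe'
  #3 SA[3]=5  'acabbe'
  #4 SA[4]=3  'aeacabbe'
  #5 SA[5]=8  'bbe'
  #6 SA[6]=9  'be'
  #7 SA[7]=6  'cabbe'
  #8 SA[8]=10  'e'
  #9 SA[9]=0  'eaaaeacabbe'
  #10 SA[10]=4  'eacabbe'

SA = [1, 2, 7, 5, 3, 8, 9, 6, 10, 0, 4]
i: (SA[i-1],SA[i]) lcp shared
  1: (1,2) 2 'aa'
  2: (2,7) 1 'a'
  3: (7,5) 1 'a'
  4: (5,3) 1 'a'
  5: (3,8) 0 ''
  6: (8,9) 1 'b'
  7: (9,6) 0 ''
  8: (6,10) 0 ''
  9: (10,0) 1 'e'
  10: (0,4) 2 'ea'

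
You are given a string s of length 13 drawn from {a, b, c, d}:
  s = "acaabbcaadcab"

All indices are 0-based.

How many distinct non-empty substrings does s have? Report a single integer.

sorted suffixes:
  #0 SA[0]=2  'aabbcaadcab'
  #1 SA[1]=7  'aadcab'
  #2 SA[2]=11  'ab'
  #3 SA[3]=3  'abbcaadcab'
  #4 SA[4]=0  'acaabbcaadcab'
  #5 SA[5]=8  'adcab'
  #6 SA[6]=12  'b'
  #7 SA[7]=4  'bbcaadcab'
  #8 SA[8]=5  'bcaadcab'
  #9 SA[9]=1  'caabbcaadcab'
  #10 SA[10]=6  'caadcab'
  #11 SA[11]=10  'cab'
  #12 SA[12]=9  'dcab'

SA = [2, 7, 11, 3, 0, 8, 12, 4, 5, 1, 6, 10, 9]
rank  pair      lcp
   1  s[2:],s[7:]  2  'aa'
   2  s[7:],s[11:]  1  'a'
   3  s[11:],s[3:]  2  'ab'
   4  s[3:],s[0:]  1  'a'
   5  s[0:],s[8:]  1  'a'
   6  s[8:],s[12:]  0  ''
   7  s[12:],s[4:]  1  'b'
   8  s[4:],s[5:]  1  'b'
   9  s[5:],s[1:]  0  ''
  10  s[1:],s[6:]  3  'caa'
  11  s[6:],s[10:]  2  'ca'
  12  s[10:],s[9:]  0  ''

n(n+1)/2 = 13·14/2 = 91
Σ LCP = 0 + 2 + 1 + 2 + 1 + 1 + 0 + 1 + 1 + 0 + 3 + 2 + 0 = 14
distinct = 91 − 14 = 77

77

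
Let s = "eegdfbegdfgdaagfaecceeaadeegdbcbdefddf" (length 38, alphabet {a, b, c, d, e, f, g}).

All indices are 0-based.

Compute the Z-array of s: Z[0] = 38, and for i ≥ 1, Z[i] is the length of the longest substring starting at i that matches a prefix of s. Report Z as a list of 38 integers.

[38, 1, 0, 0, 0, 0, 1, 0, 0, 0, 0, 0, 0, 0, 0, 0, 0, 1, 0, 0, 2, 1, 0, 0, 0, 4, 1, 0, 0, 0, 0, 0, 0, 1, 0, 0, 0, 0]

Z[0]=38
i=1: i≥r, start 0; Z[1]=1 extend→box=[1,2)
i=2: i≥r, start 0; Z[2]=0
i=3: i≥r, start 0; Z[3]=0
i=4: i≥r, start 0; Z[4]=0
i=5: i≥r, start 0; Z[5]=0
i=6: i≥r, start 0; Z[6]=1 extend→box=[6,7)
i=7: i≥r, start 0; Z[7]=0
i=8: i≥r, start 0; Z[8]=0
i=9: i≥r, start 0; Z[9]=0
i=10: i≥r, start 0; Z[10]=0
i=11: i≥r, start 0; Z[11]=0
i=12: i≥r, start 0; Z[12]=0
i=13: i≥r, start 0; Z[13]=0
i=14: i≥r, start 0; Z[14]=0
i=15: i≥r, start 0; Z[15]=0
i=16: i≥r, start 0; Z[16]=0
i=17: i≥r, start 0; Z[17]=1 extend→box=[17,18)
i=18: i≥r, start 0; Z[18]=0
i=19: i≥r, start 0; Z[19]=0
i=20: i≥r, start 0; Z[20]=2 extend→box=[20,22)
i=21: min(r-i=1, Z[1]=1)=1; Z[21]=1
i=22: i≥r, start 0; Z[22]=0
i=23: i≥r, start 0; Z[23]=0
i=24: i≥r, start 0; Z[24]=0
i=25: i≥r, start 0; Z[25]=4 extend→box=[25,29)
i=26: min(r-i=3, Z[1]=1)=1; Z[26]=1
i=27: min(r-i=2, Z[2]=0)=0; Z[27]=0
i=28: min(r-i=1, Z[3]=0)=0; Z[28]=0
i=29: i≥r, start 0; Z[29]=0
i=30: i≥r, start 0; Z[30]=0
i=31: i≥r, start 0; Z[31]=0
i=32: i≥r, start 0; Z[32]=0
i=33: i≥r, start 0; Z[33]=1 extend→box=[33,34)
i=34: i≥r, start 0; Z[34]=0
i=35: i≥r, start 0; Z[35]=0
i=36: i≥r, start 0; Z[36]=0
i=37: i≥r, start 0; Z[37]=0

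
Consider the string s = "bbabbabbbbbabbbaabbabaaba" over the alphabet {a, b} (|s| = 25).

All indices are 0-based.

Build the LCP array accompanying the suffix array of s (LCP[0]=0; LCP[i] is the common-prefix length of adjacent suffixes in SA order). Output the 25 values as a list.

[0, 1, 3, 1, 3, 2, 5, 3, 4, 0, 2, 4, 2, 3, 4, 5, 1, 3, 4, 5, 6, 2, 4, 3, 4]

rank→(start, suffix):
  0 → (24, 'a')
  1 → (21, 'aaba')
  2 → (15, 'aabbabaaba')
  3 → (22, 'aba')
  4 → (19, 'abaaba')
  5 → (16, 'abbabaaba')
  6 → (2, 'abbabbbbbabbbaabbabaaba')
  7 → (11, 'abbbaabbabaaba')
  8 → (5, 'abbbbbabbbaabbabaaba')
  9 → (23, 'ba')
  10 → (20, 'baaba')
  11 → (14, 'baabbabaaba')
  12 → (18, 'babaaba')
  13 → (1, 'babbabbbbbabbbaabbabaaba')
  14 → (10, 'babbbaabbabaaba')
  15 → (4, 'babbbbbabbbaabbabaaba')
  16 → (13, 'bbaabbabaaba')
  17 → (17, 'bbabaaba')
  18 → (0, 'bbabbabbbbbabbbaabbabaaba')
  19 → (9, 'bbabbbaabbabaaba')
  20 → (3, 'bbabbbbbabbbaabbabaaba')
  21 → (12, 'bbbaabbabaaba')
  22 → (8, 'bbbabbbaabbabaaba')
  23 → (7, 'bbbbabbbaabbabaaba')
  24 → (6, 'bbbbbabbbaabbabaaba')

SA = [24, 21, 15, 22, 19, 16, 2, 11, 5, 23, 20, 14, 18, 1, 10, 4, 13, 17, 0, 9, 3, 12, 8, 7, 6]
rank  pair      lcp
   1  s[24:],s[21:]  1  'a'
   2  s[21:],s[15:]  3  'aab'
   3  s[15:],s[22:]  1  'a'
   4  s[22:],s[19:]  3  'aba'
   5  s[19:],s[16:]  2  'ab'
   6  s[16:],s[2:]  5  'abbab'
   7  s[2:],s[11:]  3  'abb'
   8  s[11:],s[5:]  4  'abbb'
   9  s[5:],s[23:]  0  ''
  10  s[23:],s[20:]  2  'ba'
  11  s[20:],s[14:]  4  'baab'
  12  s[14:],s[18:]  2  'ba'
  13  s[18:],s[1:]  3  'bab'
  14  s[1:],s[10:]  4  'babb'
  15  s[10:],s[4:]  5  'babbb'
  16  s[4:],s[13:]  1  'b'
  17  s[13:],s[17:]  3  'bba'
  18  s[17:],s[0:]  4  'bbab'
  19  s[0:],s[9:]  5  'bbabb'
  20  s[9:],s[3:]  6  'bbabbb'
  21  s[3:],s[12:]  2  'bb'
  22  s[12:],s[8:]  4  'bbba'
  23  s[8:],s[7:]  3  'bbb'
  24  s[7:],s[6:]  4  'bbbb'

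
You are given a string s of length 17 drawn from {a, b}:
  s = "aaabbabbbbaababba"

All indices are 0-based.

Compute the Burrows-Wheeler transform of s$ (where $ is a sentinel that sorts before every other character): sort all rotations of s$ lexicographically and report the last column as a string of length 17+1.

rank  rotation            last
    0  $aaabbabbbbaababba  a
    1  a$aaabbabbbbaababb  b
    2  aaabbabbbbaababba$  $
    3  aababba$aaabbabbbb  b
    4  aabbabbbbaababba$a  a
    5  ababba$aaabbabbbba  a
    6  abba$aaabbabbbbaab  b
    7  abbabbbbaababba$aa  a
    8  abbbbaababba$aaabb  b
    9  ba$aaabbabbbbaabab  b
   10  baababba$aaabbabbb  b
   11  babba$aaabbabbbbaa  a
   12  babbbbaababba$aaab  b
   13  bba$aaabbabbbbaaba  a
   14  bbaababba$aaabbabb  b
   15  bbabbbbaababba$aaa  a
   16  bbbaababba$aaabbab  b
   17  bbbbaababba$aaabba  a

ab$baababbbabababa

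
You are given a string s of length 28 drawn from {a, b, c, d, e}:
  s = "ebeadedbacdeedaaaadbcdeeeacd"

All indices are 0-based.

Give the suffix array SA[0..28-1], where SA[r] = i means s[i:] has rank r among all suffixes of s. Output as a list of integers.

[14, 15, 16, 25, 8, 17, 3, 7, 19, 1, 26, 9, 20, 27, 13, 6, 18, 4, 10, 21, 24, 2, 0, 12, 5, 23, 11, 22]

rank→(start, suffix):
  0 → (14, 'aaaadbcdeeeacd')
  1 → (15, 'aaadbcdeeeacd')
  2 → (16, 'aadbcdeeeacd')
  3 → (25, 'acd')
  4 → (8, 'acdeedaaaadbcdeeeacd')
  5 → (17, 'adbcdeeeacd')
  6 → (3, 'adedbacdeedaaaadbcdeeeacd')
  7 → (7, 'bacdeedaaaadbcdeeeacd')
  8 → (19, 'bcdeeeacd')
  9 → (1, 'beadedbacdeedaaaadbcdeeeacd')
  10 → (26, 'cd')
  11 → (9, 'cdeedaaaadbcdeeeacd')
  12 → (20, 'cdeeeacd')
  13 → (27, 'd')
  14 → (13, 'daaaadbcdeeeacd')
  15 → (6, 'dbacdeedaaaadbcdeeeacd')
  16 → (18, 'dbcdeeeacd')
  17 → (4, 'dedbacdeedaaaadbcdeeeacd')
  18 → (10, 'deedaaaadbcdeeeacd')
  19 → (21, 'deeeacd')
  20 → (24, 'eacd')
  21 → (2, 'eadedbacdeedaaaadbcdeeeacd')
  22 → (0, 'ebeadedbacdeedaaaadbcdeeeacd')
  23 → (12, 'edaaaadbcdeeeacd')
  24 → (5, 'edbacdeedaaaadbcdeeeacd')
  25 → (23, 'eeacd')
  26 → (11, 'eedaaaadbcdeeeacd')
  27 → (22, 'eeeacd')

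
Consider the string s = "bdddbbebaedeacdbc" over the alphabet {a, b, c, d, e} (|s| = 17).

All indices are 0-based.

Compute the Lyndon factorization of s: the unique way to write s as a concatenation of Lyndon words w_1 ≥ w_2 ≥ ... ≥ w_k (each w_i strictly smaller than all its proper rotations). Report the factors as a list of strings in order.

["bddd", "bbe", "b", "aede", "acdbc"]

emit factor 1: 'bddd' (i=0, period=4)
emit factor 2: 'bbe' (i=4, period=3)
emit factor 3: 'b' (i=7, period=1)
emit factor 4: 'aede' (i=8, period=4)
emit factor 5: 'acdbc' (i=12, period=5)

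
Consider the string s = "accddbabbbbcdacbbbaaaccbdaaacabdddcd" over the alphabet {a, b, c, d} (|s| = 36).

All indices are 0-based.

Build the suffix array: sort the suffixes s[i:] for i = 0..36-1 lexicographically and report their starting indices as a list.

sorted suffixes:
  #0 SA[0]=25  'aaacabdddcd'
  #1 SA[1]=18  'aaaccbdaaacabdddcd'
  #2 SA[2]=26  'aacabdddcd'
  #3 SA[3]=19  'aaccbdaaacabdddcd'
  #4 SA[4]=6  'abbbbcdacbbbaaaccbdaaacabdddcd'
  #5 SA[5]=29  'abdddcd'
  #6 SA[6]=27  'acabdddcd'
  #7 SA[7]=13  'acbbbaaaccbdaaacabdddcd'
  #8 SA[8]=20  'accbdaaacabdddcd'
  #9 SA[9]=0  'accddbabbbbcdacbbbaaaccbdaaacabdddcd'
  #10 SA[10]=17  'baaaccbdaaacabdddcd'
  #11 SA[11]=5  'babbbbcdacbbbaaaccbdaaacabdddcd'
  #12 SA[12]=16  'bbaaaccbdaaacabdddcd'
  #13 SA[13]=15  'bbbaaaccbdaaacabdddcd'
  #14 SA[14]=7  'bbbbcdacbbbaaaccbdaaacabdddcd'
  #15 SA[15]=8  'bbbcdacbbbaaaccbdaaacabdddcd'
  #16 SA[16]=9  'bbcdacbbbaaaccbdaaacabdddcd'
  #17 SA[17]=10  'bcdacbbbaaaccbdaaacabdddcd'
  #18 SA[18]=23  'bdaaacabdddcd'
  #19 SA[19]=30  'bdddcd'
  #20 SA[20]=28  'cabdddcd'
  #21 SA[21]=14  'cbbbaaaccbdaaacabdddcd'
  #22 SA[22]=22  'cbdaaacabdddcd'
  #23 SA[23]=21  'ccbdaaacabdddcd'
  #24 SA[24]=1  'ccddbabbbbcdacbbbaaaccbdaaacabdddcd'
  #25 SA[25]=34  'cd'
  #26 SA[26]=11  'cdacbbbaaaccbdaaacabdddcd'
  #27 SA[27]=2  'cddbabbbbcdacbbbaaaccbdaaacabdddcd'
  #28 SA[28]=35  'd'
  #29 SA[29]=24  'daaacabdddcd'
  #30 SA[30]=12  'dacbbbaaaccbdaaacabdddcd'
  #31 SA[31]=4  'dbabbbbcdacbbbaaaccbdaaacabdddcd'
  #32 SA[32]=33  'dcd'
  #33 SA[33]=3  'ddbabbbbcdacbbbaaaccbdaaacabdddcd'
  #34 SA[34]=32  'ddcd'
  #35 SA[35]=31  'dddcd'

[25, 18, 26, 19, 6, 29, 27, 13, 20, 0, 17, 5, 16, 15, 7, 8, 9, 10, 23, 30, 28, 14, 22, 21, 1, 34, 11, 2, 35, 24, 12, 4, 33, 3, 32, 31]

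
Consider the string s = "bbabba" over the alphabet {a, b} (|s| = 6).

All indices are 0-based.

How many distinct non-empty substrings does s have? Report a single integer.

14

rank | idx | suffix
   0 |   5 | a
   1 |   2 | abba
   2 |   4 | ba
   3 |   1 | babba
   4 |   3 | bba
   5 |   0 | bbabba

SA = [5, 2, 4, 1, 3, 0]
i: (SA[i-1],SA[i]) lcp shared
  1: (5,2) 1 'a'
  2: (2,4) 0 ''
  3: (4,1) 2 'ba'
  4: (1,3) 1 'b'
  5: (3,0) 3 'bba'

n(n+1)/2 = 6·7/2 = 21
Σ LCP = 0 + 1 + 0 + 2 + 1 + 3 = 7
distinct = 21 − 7 = 14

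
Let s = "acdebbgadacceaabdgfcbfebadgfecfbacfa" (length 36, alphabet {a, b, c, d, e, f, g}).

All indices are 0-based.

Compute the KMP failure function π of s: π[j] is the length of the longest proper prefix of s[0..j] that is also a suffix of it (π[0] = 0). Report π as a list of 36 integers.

π[0] = 0
j=1 s[j]='c': π[1]=0 (border '')
j=2 s[j]='d': π[2]=0 (border '')
j=3 s[j]='e': π[3]=0 (border '')
j=4 s[j]='b': π[4]=0 (border '')
j=5 s[j]='b': π[5]=0 (border '')
j=6 s[j]='g': π[6]=0 (border '')
j=7 s[j]='a': π[7]=1 (border 'a')
j=8 s[j]='d': k: 1→0; π[8]=0 (border '')
j=9 s[j]='a': π[9]=1 (border 'a')
j=10 s[j]='c': π[10]=2 (border 'ac')
j=11 s[j]='c': k: 2→0; π[11]=0 (border '')
j=12 s[j]='e': π[12]=0 (border '')
j=13 s[j]='a': π[13]=1 (border 'a')
j=14 s[j]='a': k: 1→0; π[14]=1 (border 'a')
j=15 s[j]='b': k: 1→0; π[15]=0 (border '')
j=16 s[j]='d': π[16]=0 (border '')
j=17 s[j]='g': π[17]=0 (border '')
j=18 s[j]='f': π[18]=0 (border '')
j=19 s[j]='c': π[19]=0 (border '')
j=20 s[j]='b': π[20]=0 (border '')
j=21 s[j]='f': π[21]=0 (border '')
j=22 s[j]='e': π[22]=0 (border '')
j=23 s[j]='b': π[23]=0 (border '')
j=24 s[j]='a': π[24]=1 (border 'a')
j=25 s[j]='d': k: 1→0; π[25]=0 (border '')
j=26 s[j]='g': π[26]=0 (border '')
j=27 s[j]='f': π[27]=0 (border '')
j=28 s[j]='e': π[28]=0 (border '')
j=29 s[j]='c': π[29]=0 (border '')
j=30 s[j]='f': π[30]=0 (border '')
j=31 s[j]='b': π[31]=0 (border '')
j=32 s[j]='a': π[32]=1 (border 'a')
j=33 s[j]='c': π[33]=2 (border 'ac')
j=34 s[j]='f': k: 2→0; π[34]=0 (border '')
j=35 s[j]='a': π[35]=1 (border 'a')

[0, 0, 0, 0, 0, 0, 0, 1, 0, 1, 2, 0, 0, 1, 1, 0, 0, 0, 0, 0, 0, 0, 0, 0, 1, 0, 0, 0, 0, 0, 0, 0, 1, 2, 0, 1]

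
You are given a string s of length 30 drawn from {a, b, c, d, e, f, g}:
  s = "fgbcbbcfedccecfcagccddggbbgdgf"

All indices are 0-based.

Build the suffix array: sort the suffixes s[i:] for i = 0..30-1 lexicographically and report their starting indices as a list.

rank→(start, suffix):
  0 → (16, 'agccddggbbgdgf')
  1 → (4, 'bbcfedccecfcagccddggbbgdgf')
  2 → (24, 'bbgdgf')
  3 → (2, 'bcbbcfedccecfcagccddggbbgdgf')
  4 → (5, 'bcfedccecfcagccddggbbgdgf')
  5 → (25, 'bgdgf')
  6 → (15, 'cagccddggbbgdgf')
  7 → (3, 'cbbcfedccecfcagccddggbbgdgf')
  8 → (18, 'ccddggbbgdgf')
  9 → (10, 'ccecfcagccddggbbgdgf')
  10 → (19, 'cddggbbgdgf')
  11 → (11, 'cecfcagccddggbbgdgf')
  12 → (13, 'cfcagccddggbbgdgf')
  13 → (6, 'cfedccecfcagccddggbbgdgf')
  14 → (9, 'dccecfcagccddggbbgdgf')
  15 → (20, 'ddggbbgdgf')
  16 → (27, 'dgf')
  17 → (21, 'dggbbgdgf')
  18 → (12, 'ecfcagccddggbbgdgf')
  19 → (8, 'edccecfcagccddggbbgdgf')
  20 → (29, 'f')
  21 → (14, 'fcagccddggbbgdgf')
  22 → (7, 'fedccecfcagccddggbbgdgf')
  23 → (0, 'fgbcbbcfedccecfcagccddggbbgdgf')
  24 → (23, 'gbbgdgf')
  25 → (1, 'gbcbbcfedccecfcagccddggbbgdgf')
  26 → (17, 'gccddggbbgdgf')
  27 → (26, 'gdgf')
  28 → (28, 'gf')
  29 → (22, 'ggbbgdgf')

[16, 4, 24, 2, 5, 25, 15, 3, 18, 10, 19, 11, 13, 6, 9, 20, 27, 21, 12, 8, 29, 14, 7, 0, 23, 1, 17, 26, 28, 22]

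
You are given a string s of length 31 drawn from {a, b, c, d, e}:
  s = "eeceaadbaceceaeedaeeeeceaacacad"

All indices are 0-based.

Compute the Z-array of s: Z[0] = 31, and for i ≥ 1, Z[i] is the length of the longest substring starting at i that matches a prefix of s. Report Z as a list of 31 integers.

Z[0]=31
i=1: fresh scan; Z[1]=1 extend→box=[1,2)
i=2: fresh scan; Z[2]=0
i=3: fresh scan; Z[3]=1 extend→box=[3,4)
i=4: fresh scan; Z[4]=0
i=5: fresh scan; Z[5]=0
i=6: fresh scan; Z[6]=0
i=7: fresh scan; Z[7]=0
i=8: fresh scan; Z[8]=0
i=9: fresh scan; Z[9]=0
i=10: fresh scan; Z[10]=1 extend→box=[10,11)
i=11: fresh scan; Z[11]=0
i=12: fresh scan; Z[12]=1 extend→box=[12,13)
i=13: fresh scan; Z[13]=0
i=14: fresh scan; Z[14]=2 extend→box=[14,16)
i=15: min(r-i=1, Z[1]=1)=1; Z[15]=1
i=16: fresh scan; Z[16]=0
i=17: fresh scan; Z[17]=0
i=18: fresh scan; Z[18]=2 extend→box=[18,20)
i=19: min(r-i=1, Z[1]=1)=1; Z[19]=2 extend→box=[19,21)
i=20: min(r-i=1, Z[1]=1)=1; Z[20]=6 extend→box=[20,26)
i=21: min(r-i=5, Z[1]=1)=1; Z[21]=1
i=22: min(r-i=4, Z[2]=0)=0; Z[22]=0
i=23: min(r-i=3, Z[3]=1)=1; Z[23]=1
i=24: min(r-i=2, Z[4]=0)=0; Z[24]=0
i=25: min(r-i=1, Z[5]=0)=0; Z[25]=0
i=26: fresh scan; Z[26]=0
i=27: fresh scan; Z[27]=0
i=28: fresh scan; Z[28]=0
i=29: fresh scan; Z[29]=0
i=30: fresh scan; Z[30]=0

[31, 1, 0, 1, 0, 0, 0, 0, 0, 0, 1, 0, 1, 0, 2, 1, 0, 0, 2, 2, 6, 1, 0, 1, 0, 0, 0, 0, 0, 0, 0]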